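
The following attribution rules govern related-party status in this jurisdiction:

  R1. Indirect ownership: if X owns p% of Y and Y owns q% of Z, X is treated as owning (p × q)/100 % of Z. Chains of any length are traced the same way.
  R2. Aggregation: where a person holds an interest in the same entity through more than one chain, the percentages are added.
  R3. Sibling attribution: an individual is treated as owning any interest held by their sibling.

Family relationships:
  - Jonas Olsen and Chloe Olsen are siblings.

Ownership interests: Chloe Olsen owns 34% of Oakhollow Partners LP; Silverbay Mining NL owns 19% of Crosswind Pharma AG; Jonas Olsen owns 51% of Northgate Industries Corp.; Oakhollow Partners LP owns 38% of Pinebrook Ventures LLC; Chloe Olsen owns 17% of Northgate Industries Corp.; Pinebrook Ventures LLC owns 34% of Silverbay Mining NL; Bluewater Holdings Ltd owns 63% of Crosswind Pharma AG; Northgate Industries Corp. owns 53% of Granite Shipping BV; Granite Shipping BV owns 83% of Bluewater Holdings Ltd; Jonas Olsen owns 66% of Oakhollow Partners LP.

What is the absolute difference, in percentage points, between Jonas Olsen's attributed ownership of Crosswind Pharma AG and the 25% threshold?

3.699884

By sibling attribution (R3), Jonas Olsen is treated as also owning Chloe Olsen's interest in Oakhollow Partners LP, giving 66% + 34% = 100%.
By sibling attribution (R3), Jonas Olsen is treated as also owning Chloe Olsen's interest in Northgate Industries Corp, giving 51% + 17% = 68%.
Chain via Oakhollow Partners LP → Pinebrook Ventures LLC → Silverbay Mining NL (R1): 100% × 38% × 34% × 19% = 2.4548% of Crosswind Pharma AG.
Chain via Northgate Industries Corp. → Granite Shipping BV → Bluewater Holdings Ltd (R1): 68% × 53% × 83% × 63% = 18.845316% of Crosswind Pharma AG.
Aggregating (R2): 2.4548% + 18.845316% = 21.300116%.
21.300116% falls short of the 25% threshold by 3.699884 percentage points.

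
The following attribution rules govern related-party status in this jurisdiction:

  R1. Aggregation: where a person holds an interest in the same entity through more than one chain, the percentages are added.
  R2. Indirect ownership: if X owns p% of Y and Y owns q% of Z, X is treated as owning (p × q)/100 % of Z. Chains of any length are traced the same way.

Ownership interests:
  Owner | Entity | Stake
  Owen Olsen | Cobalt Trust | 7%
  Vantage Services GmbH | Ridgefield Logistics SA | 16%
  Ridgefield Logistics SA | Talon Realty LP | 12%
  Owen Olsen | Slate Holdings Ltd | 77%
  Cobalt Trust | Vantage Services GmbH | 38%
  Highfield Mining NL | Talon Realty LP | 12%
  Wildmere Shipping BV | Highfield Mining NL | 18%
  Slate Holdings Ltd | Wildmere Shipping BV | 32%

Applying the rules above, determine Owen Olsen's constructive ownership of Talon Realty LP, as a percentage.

Chain via Slate Holdings Ltd → Wildmere Shipping BV → Highfield Mining NL (R2): 77% × 32% × 18% × 12% = 0.532224% of Talon Realty LP.
Chain via Cobalt Trust → Vantage Services GmbH → Ridgefield Logistics SA (R2): 7% × 38% × 16% × 12% = 0.051072% of Talon Realty LP.
Aggregating (R1): 0.532224% + 0.051072% = 0.583296%.

0.583296%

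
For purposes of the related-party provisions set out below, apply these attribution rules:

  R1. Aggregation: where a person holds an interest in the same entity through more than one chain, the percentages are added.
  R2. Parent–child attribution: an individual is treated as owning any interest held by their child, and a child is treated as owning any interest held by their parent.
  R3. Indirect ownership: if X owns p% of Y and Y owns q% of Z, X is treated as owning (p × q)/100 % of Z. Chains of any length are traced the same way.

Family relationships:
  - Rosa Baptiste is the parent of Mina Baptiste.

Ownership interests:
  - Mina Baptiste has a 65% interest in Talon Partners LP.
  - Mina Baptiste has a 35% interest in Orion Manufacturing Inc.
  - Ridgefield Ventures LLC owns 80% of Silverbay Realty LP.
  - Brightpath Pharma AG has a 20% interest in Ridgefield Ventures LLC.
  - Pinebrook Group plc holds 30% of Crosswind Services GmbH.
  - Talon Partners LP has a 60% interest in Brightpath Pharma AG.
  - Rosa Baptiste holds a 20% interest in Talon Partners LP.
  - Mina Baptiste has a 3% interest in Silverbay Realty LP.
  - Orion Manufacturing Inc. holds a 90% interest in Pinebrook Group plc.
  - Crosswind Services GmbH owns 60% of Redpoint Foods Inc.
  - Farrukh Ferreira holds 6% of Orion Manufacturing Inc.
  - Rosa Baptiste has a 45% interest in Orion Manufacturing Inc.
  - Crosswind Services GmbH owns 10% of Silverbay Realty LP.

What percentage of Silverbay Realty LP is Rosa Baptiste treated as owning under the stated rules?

By parent–child attribution (R2), Rosa Baptiste is treated as also owning Mina Baptiste's interest in Orion Manufacturing Inc, giving 45% + 35% = 80%.
By parent–child attribution (R2), Rosa Baptiste is treated as also owning Mina Baptiste's interest in Talon Partners LP, giving 20% + 65% = 85%.
By parent–child attribution (R2), Rosa Baptiste is treated as owning Mina Baptiste's 3% interest in Silverbay Realty LP.
Chain via Orion Manufacturing Inc. → Pinebrook Group plc → Crosswind Services GmbH (R3): 80% × 90% × 30% × 10% = 2.16% of Silverbay Realty LP.
Chain via Talon Partners LP → Brightpath Pharma AG → Ridgefield Ventures LLC (R3): 85% × 60% × 20% × 80% = 8.16% of Silverbay Realty LP.
Direct interest in Silverbay Realty LP: 3%.
Aggregating (R1): 2.16% + 8.16% + 3% = 13.32%.

13.32%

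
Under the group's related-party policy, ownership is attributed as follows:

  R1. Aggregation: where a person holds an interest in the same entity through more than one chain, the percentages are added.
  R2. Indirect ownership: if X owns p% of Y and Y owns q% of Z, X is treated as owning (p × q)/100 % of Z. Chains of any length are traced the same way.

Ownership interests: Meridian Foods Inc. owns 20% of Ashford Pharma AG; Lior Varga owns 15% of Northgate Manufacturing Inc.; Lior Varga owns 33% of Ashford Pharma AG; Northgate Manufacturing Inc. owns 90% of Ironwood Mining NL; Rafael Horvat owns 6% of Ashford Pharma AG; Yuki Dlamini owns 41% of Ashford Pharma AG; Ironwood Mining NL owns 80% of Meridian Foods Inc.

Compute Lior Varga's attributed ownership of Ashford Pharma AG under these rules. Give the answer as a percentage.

Chain via Northgate Manufacturing Inc. → Ironwood Mining NL → Meridian Foods Inc. (R2): 15% × 90% × 80% × 20% = 2.16% of Ashford Pharma AG.
Direct interest in Ashford Pharma AG: 33%.
Aggregating (R1): 2.16% + 33% = 35.16%.

35.16%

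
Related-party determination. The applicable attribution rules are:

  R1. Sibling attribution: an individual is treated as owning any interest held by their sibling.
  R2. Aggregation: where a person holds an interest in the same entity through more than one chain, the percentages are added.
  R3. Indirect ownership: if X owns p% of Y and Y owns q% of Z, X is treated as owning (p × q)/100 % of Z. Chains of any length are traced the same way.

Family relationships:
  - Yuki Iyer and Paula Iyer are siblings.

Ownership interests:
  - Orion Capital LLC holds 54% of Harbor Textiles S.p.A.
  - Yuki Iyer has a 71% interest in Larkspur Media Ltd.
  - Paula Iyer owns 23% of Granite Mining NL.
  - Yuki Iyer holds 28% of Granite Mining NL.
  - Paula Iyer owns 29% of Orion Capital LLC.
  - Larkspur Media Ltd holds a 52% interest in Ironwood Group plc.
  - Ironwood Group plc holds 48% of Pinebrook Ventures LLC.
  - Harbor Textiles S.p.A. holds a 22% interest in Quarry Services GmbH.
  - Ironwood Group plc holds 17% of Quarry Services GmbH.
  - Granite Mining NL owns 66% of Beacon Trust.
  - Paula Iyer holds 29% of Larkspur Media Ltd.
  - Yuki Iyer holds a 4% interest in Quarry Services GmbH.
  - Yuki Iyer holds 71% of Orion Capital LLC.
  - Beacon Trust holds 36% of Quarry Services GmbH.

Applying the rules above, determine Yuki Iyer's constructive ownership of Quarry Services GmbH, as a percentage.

36.8376%

By sibling attribution (R1), Yuki Iyer is treated as also owning Paula Iyer's interest in Orion Capital LLC, giving 71% + 29% = 100%.
By sibling attribution (R1), Yuki Iyer is treated as also owning Paula Iyer's interest in Granite Mining NL, giving 28% + 23% = 51%.
By sibling attribution (R1), Yuki Iyer is treated as also owning Paula Iyer's interest in Larkspur Media Ltd, giving 71% + 29% = 100%.
Chain via Orion Capital LLC → Harbor Textiles S.p.A. (R3): 100% × 54% × 22% = 11.88% of Quarry Services GmbH.
Chain via Granite Mining NL → Beacon Trust (R3): 51% × 66% × 36% = 12.1176% of Quarry Services GmbH.
Chain via Larkspur Media Ltd → Ironwood Group plc (R3): 100% × 52% × 17% = 8.84% of Quarry Services GmbH.
Direct interest in Quarry Services GmbH: 4%.
Aggregating (R2): 11.88% + 12.1176% + 8.84% + 4% = 36.8376%.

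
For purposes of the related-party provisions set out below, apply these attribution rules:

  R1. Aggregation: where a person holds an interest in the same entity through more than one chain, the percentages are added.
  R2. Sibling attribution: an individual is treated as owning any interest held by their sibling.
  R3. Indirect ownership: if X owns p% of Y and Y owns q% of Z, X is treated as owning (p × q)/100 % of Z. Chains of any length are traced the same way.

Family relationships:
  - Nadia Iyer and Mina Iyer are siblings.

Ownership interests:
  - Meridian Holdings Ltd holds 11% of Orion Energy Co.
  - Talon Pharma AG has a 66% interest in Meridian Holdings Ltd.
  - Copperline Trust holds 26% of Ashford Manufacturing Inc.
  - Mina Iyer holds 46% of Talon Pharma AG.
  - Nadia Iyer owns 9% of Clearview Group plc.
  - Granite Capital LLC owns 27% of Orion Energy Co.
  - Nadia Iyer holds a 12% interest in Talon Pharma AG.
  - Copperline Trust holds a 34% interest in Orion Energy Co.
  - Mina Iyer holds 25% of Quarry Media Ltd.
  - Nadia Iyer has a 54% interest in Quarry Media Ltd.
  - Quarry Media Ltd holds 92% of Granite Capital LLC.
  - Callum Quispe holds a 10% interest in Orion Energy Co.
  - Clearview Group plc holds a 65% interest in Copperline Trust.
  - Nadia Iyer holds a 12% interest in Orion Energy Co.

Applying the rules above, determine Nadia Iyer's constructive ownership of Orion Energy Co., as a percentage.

37.8234%

By sibling attribution (R2), Nadia Iyer is treated as also owning Mina Iyer's interest in Talon Pharma AG, giving 12% + 46% = 58%.
By sibling attribution (R2), Nadia Iyer is treated as also owning Mina Iyer's interest in Quarry Media Ltd, giving 54% + 25% = 79%.
Chain via Clearview Group plc → Copperline Trust (R3): 9% × 65% × 34% = 1.989% of Orion Energy Co.
Chain via Talon Pharma AG → Meridian Holdings Ltd (R3): 58% × 66% × 11% = 4.2108% of Orion Energy Co.
Chain via Quarry Media Ltd → Granite Capital LLC (R3): 79% × 92% × 27% = 19.6236% of Orion Energy Co.
Direct interest in Orion Energy Co: 12%.
Aggregating (R1): 1.989% + 4.2108% + 19.6236% + 12% = 37.8234%.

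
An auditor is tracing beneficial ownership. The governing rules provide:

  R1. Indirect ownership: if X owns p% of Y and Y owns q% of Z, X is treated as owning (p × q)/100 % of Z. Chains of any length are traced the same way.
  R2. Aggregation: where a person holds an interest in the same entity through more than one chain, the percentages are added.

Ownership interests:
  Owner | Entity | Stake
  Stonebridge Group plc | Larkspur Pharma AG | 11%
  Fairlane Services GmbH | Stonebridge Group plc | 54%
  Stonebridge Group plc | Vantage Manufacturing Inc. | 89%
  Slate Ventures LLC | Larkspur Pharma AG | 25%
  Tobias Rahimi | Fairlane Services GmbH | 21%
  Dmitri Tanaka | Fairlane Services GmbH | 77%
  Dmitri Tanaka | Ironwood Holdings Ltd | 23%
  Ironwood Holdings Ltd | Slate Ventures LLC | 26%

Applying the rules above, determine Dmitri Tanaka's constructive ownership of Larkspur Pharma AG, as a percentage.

6.0688%

Chain via Fairlane Services GmbH → Stonebridge Group plc (R1): 77% × 54% × 11% = 4.5738% of Larkspur Pharma AG.
Chain via Ironwood Holdings Ltd → Slate Ventures LLC (R1): 23% × 26% × 25% = 1.495% of Larkspur Pharma AG.
Aggregating (R2): 4.5738% + 1.495% = 6.0688%.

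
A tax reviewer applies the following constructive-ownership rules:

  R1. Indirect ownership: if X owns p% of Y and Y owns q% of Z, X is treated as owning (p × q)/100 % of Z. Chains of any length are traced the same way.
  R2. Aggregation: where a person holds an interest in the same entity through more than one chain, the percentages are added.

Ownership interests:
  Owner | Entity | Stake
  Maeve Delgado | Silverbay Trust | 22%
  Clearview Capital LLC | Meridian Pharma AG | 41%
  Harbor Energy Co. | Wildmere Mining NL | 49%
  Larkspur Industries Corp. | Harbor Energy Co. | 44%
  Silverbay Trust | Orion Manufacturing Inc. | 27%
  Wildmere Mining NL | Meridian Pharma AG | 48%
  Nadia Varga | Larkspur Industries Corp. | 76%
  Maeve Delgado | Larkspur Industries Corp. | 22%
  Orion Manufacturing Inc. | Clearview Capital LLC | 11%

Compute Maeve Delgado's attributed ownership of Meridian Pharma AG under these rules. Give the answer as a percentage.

2.54463%

Chain via Larkspur Industries Corp. → Harbor Energy Co. → Wildmere Mining NL (R1): 22% × 44% × 49% × 48% = 2.276736% of Meridian Pharma AG.
Chain via Silverbay Trust → Orion Manufacturing Inc. → Clearview Capital LLC (R1): 22% × 27% × 11% × 41% = 0.267894% of Meridian Pharma AG.
Aggregating (R2): 2.276736% + 0.267894% = 2.54463%.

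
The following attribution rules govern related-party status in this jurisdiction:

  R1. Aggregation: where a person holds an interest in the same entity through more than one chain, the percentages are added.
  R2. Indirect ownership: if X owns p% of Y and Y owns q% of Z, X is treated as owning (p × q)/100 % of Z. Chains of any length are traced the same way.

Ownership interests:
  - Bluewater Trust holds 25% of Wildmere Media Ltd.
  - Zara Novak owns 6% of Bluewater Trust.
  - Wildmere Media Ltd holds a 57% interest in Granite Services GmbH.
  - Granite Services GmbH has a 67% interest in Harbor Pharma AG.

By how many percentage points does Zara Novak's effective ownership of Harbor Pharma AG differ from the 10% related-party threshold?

9.42715

Chain via Bluewater Trust → Wildmere Media Ltd → Granite Services GmbH (R2): 6% × 25% × 57% × 67% = 0.57285% of Harbor Pharma AG.
0.57285% falls short of the 10% threshold by 9.42715 percentage points.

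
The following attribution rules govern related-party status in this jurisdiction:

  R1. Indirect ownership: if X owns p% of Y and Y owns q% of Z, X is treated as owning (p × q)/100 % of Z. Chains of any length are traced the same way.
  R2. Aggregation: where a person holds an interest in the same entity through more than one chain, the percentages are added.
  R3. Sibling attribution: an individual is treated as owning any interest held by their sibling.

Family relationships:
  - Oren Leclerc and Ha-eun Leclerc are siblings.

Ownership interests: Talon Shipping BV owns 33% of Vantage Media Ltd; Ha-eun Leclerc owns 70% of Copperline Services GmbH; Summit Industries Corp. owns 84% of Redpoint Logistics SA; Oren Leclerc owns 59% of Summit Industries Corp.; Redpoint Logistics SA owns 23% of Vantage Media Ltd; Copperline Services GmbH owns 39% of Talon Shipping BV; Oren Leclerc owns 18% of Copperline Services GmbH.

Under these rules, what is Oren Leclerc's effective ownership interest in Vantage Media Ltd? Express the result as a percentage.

By sibling attribution (R3), Oren Leclerc is treated as also owning Ha-eun Leclerc's interest in Copperline Services GmbH, giving 18% + 70% = 88%.
Chain via Summit Industries Corp. → Redpoint Logistics SA (R1): 59% × 84% × 23% = 11.3988% of Vantage Media Ltd.
Chain via Copperline Services GmbH → Talon Shipping BV (R1): 88% × 39% × 33% = 11.3256% of Vantage Media Ltd.
Aggregating (R2): 11.3988% + 11.3256% = 22.7244%.

22.7244%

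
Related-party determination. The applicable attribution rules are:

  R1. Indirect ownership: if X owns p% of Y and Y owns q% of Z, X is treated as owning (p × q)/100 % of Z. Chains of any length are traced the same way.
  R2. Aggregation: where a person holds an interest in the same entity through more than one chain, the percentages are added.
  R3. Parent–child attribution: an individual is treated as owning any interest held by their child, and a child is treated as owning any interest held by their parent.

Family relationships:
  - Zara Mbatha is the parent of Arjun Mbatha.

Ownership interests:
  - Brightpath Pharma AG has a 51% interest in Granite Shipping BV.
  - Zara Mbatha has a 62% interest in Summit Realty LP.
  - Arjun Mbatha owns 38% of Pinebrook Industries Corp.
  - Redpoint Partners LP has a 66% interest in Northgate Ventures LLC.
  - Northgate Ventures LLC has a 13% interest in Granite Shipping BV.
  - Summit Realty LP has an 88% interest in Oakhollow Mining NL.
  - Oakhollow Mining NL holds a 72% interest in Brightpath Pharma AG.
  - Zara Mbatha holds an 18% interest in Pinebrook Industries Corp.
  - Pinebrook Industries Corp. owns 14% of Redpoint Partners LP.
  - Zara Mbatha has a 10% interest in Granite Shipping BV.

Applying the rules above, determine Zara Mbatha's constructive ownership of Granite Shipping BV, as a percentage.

30.707104%

By parent–child attribution (R3), Zara Mbatha is treated as also owning Arjun Mbatha's interest in Pinebrook Industries Corp, giving 18% + 38% = 56%.
Chain via Pinebrook Industries Corp. → Redpoint Partners LP → Northgate Ventures LLC (R1): 56% × 14% × 66% × 13% = 0.672672% of Granite Shipping BV.
Chain via Summit Realty LP → Oakhollow Mining NL → Brightpath Pharma AG (R1): 62% × 88% × 72% × 51% = 20.034432% of Granite Shipping BV.
Direct interest in Granite Shipping BV: 10%.
Aggregating (R2): 0.672672% + 20.034432% + 10% = 30.707104%.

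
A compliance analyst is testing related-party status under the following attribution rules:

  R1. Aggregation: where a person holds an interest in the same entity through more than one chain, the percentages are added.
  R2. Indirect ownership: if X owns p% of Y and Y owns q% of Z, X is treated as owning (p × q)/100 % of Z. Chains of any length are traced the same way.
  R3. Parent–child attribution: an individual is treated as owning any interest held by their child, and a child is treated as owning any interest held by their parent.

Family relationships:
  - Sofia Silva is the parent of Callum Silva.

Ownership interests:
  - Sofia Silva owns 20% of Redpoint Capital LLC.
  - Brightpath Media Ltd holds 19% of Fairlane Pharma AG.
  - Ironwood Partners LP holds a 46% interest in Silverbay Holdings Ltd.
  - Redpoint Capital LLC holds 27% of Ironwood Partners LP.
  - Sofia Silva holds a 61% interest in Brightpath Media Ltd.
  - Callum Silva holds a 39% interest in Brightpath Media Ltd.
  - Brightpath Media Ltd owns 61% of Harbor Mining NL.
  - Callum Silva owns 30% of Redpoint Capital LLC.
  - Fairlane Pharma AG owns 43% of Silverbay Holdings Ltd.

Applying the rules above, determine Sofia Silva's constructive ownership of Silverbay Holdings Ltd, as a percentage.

14.38%

By parent–child attribution (R3), Sofia Silva is treated as also owning Callum Silva's interest in Redpoint Capital LLC, giving 20% + 30% = 50%.
By parent–child attribution (R3), Sofia Silva is treated as also owning Callum Silva's interest in Brightpath Media Ltd, giving 61% + 39% = 100%.
Chain via Redpoint Capital LLC → Ironwood Partners LP (R2): 50% × 27% × 46% = 6.21% of Silverbay Holdings Ltd.
Chain via Brightpath Media Ltd → Fairlane Pharma AG (R2): 100% × 19% × 43% = 8.17% of Silverbay Holdings Ltd.
Aggregating (R1): 6.21% + 8.17% = 14.38%.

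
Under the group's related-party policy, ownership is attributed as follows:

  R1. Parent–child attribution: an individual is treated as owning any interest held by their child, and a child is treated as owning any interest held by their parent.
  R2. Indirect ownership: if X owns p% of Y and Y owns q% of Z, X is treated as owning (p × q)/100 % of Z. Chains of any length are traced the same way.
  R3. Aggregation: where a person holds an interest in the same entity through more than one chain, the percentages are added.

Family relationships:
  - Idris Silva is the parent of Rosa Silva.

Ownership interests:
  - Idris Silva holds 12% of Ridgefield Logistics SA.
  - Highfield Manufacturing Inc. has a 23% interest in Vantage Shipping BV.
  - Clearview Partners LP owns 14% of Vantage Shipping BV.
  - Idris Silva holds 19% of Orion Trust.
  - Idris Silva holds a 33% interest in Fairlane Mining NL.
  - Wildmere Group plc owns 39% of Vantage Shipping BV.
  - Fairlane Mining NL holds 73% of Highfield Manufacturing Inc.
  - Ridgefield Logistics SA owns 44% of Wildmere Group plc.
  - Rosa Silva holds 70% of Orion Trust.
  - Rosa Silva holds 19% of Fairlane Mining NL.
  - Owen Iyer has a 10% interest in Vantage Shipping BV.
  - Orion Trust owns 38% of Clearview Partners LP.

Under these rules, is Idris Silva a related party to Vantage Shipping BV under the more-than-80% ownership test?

By parent–child attribution (R1), Idris Silva is treated as also owning Rosa Silva's interest in Fairlane Mining NL, giving 33% + 19% = 52%.
By parent–child attribution (R1), Idris Silva is treated as also owning Rosa Silva's interest in Orion Trust, giving 19% + 70% = 89%.
Chain via Fairlane Mining NL → Highfield Manufacturing Inc. (R2): 52% × 73% × 23% = 8.7308% of Vantage Shipping BV.
Chain via Ridgefield Logistics SA → Wildmere Group plc (R2): 12% × 44% × 39% = 2.0592% of Vantage Shipping BV.
Chain via Orion Trust → Clearview Partners LP (R2): 89% × 38% × 14% = 4.7348% of Vantage Shipping BV.
Aggregating (R3): 8.7308% + 2.0592% + 4.7348% = 15.5248%.
15.5248% does not exceed the 80% threshold, so Idris is not a related party to Vantage Shipping BV.

No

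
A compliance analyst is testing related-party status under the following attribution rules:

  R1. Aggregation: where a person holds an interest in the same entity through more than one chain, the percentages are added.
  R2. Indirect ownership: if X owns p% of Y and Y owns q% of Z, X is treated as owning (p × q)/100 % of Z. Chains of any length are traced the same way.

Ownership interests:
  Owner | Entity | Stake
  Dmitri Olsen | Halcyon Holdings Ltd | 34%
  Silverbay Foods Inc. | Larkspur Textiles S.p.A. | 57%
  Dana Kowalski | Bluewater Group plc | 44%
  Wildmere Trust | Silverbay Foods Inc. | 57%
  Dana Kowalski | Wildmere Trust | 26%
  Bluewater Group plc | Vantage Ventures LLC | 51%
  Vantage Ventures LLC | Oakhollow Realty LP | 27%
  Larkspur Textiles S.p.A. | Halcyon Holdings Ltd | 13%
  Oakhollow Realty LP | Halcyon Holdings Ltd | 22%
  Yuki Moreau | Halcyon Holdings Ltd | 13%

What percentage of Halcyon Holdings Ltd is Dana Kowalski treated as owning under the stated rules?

Chain via Bluewater Group plc → Vantage Ventures LLC → Oakhollow Realty LP (R2): 44% × 51% × 27% × 22% = 1.332936% of Halcyon Holdings Ltd.
Chain via Wildmere Trust → Silverbay Foods Inc. → Larkspur Textiles S.p.A. (R2): 26% × 57% × 57% × 13% = 1.098162% of Halcyon Holdings Ltd.
Aggregating (R1): 1.332936% + 1.098162% = 2.431098%.

2.431098%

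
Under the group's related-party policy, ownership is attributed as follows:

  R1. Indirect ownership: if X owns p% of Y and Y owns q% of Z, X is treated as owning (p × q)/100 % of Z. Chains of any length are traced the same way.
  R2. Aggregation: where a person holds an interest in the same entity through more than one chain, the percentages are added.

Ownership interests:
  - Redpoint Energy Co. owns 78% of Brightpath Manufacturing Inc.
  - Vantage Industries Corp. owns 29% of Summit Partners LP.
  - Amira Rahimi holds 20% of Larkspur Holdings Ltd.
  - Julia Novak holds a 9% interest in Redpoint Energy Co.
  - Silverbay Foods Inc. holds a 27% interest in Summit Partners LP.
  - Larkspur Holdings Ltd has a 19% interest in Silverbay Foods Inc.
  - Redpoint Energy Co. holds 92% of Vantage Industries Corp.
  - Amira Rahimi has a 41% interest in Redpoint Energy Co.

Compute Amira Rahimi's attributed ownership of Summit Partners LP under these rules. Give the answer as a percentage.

11.9648%

Chain via Larkspur Holdings Ltd → Silverbay Foods Inc. (R1): 20% × 19% × 27% = 1.026% of Summit Partners LP.
Chain via Redpoint Energy Co. → Vantage Industries Corp. (R1): 41% × 92% × 29% = 10.9388% of Summit Partners LP.
Aggregating (R2): 1.026% + 10.9388% = 11.9648%.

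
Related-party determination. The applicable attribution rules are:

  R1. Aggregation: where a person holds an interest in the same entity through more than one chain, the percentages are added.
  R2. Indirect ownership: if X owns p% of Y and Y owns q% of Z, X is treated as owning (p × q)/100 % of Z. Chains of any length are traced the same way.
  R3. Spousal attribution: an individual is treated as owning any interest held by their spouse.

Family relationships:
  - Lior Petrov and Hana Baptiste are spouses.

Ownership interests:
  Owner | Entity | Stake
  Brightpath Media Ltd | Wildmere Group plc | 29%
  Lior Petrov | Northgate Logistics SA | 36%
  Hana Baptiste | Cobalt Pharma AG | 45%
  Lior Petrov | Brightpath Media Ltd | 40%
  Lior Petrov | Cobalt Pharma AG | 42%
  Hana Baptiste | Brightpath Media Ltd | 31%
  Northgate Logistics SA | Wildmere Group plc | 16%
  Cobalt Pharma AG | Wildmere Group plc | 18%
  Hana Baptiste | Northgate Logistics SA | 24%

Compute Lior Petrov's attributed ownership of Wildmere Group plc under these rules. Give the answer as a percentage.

By spousal attribution (R3), Lior Petrov is treated as also owning Hana Baptiste's interest in Cobalt Pharma AG, giving 42% + 45% = 87%.
By spousal attribution (R3), Lior Petrov is treated as also owning Hana Baptiste's interest in Brightpath Media Ltd, giving 40% + 31% = 71%.
By spousal attribution (R3), Lior Petrov is treated as also owning Hana Baptiste's interest in Northgate Logistics SA, giving 36% + 24% = 60%.
Chain via Cobalt Pharma AG (R2): 87% × 18% = 15.66% of Wildmere Group plc.
Chain via Brightpath Media Ltd (R2): 71% × 29% = 20.59% of Wildmere Group plc.
Chain via Northgate Logistics SA (R2): 60% × 16% = 9.6% of Wildmere Group plc.
Aggregating (R1): 15.66% + 20.59% + 9.6% = 45.85%.

45.85%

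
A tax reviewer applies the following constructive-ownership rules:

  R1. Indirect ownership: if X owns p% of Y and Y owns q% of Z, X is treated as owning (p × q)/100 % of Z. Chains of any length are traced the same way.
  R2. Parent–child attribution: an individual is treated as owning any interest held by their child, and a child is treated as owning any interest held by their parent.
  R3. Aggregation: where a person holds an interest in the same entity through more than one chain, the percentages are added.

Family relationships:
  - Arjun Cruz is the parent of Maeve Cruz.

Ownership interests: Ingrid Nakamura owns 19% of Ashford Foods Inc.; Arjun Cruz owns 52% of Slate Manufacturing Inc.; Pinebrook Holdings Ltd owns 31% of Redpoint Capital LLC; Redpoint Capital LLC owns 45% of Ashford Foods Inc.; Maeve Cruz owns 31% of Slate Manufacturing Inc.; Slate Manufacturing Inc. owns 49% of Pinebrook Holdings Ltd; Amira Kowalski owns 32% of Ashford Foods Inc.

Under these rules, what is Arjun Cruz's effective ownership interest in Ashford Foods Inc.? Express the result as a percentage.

By parent–child attribution (R2), Arjun Cruz is treated as also owning Maeve Cruz's interest in Slate Manufacturing Inc, giving 52% + 31% = 83%.
Chain via Slate Manufacturing Inc. → Pinebrook Holdings Ltd → Redpoint Capital LLC (R1): 83% × 49% × 31% × 45% = 5.673465% of Ashford Foods Inc.

5.673465%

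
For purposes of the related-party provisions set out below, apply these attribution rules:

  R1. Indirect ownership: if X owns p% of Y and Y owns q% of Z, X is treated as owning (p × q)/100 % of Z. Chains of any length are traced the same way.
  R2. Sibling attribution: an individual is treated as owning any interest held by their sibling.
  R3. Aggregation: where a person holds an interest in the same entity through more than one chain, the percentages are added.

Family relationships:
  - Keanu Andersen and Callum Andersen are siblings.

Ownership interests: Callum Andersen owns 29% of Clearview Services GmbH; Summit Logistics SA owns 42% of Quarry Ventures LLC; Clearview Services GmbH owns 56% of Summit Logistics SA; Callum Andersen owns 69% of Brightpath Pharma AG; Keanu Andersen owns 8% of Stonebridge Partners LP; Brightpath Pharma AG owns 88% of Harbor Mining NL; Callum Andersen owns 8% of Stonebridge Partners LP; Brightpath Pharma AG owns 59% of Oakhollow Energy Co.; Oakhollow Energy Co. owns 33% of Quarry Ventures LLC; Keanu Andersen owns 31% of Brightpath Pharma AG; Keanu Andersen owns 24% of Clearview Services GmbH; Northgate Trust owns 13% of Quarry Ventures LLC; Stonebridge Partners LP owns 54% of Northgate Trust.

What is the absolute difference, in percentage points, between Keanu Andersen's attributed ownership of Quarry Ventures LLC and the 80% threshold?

By sibling attribution (R2), Keanu Andersen is treated as also owning Callum Andersen's interest in Stonebridge Partners LP, giving 8% + 8% = 16%.
By sibling attribution (R2), Keanu Andersen is treated as also owning Callum Andersen's interest in Clearview Services GmbH, giving 24% + 29% = 53%.
By sibling attribution (R2), Keanu Andersen is treated as also owning Callum Andersen's interest in Brightpath Pharma AG, giving 31% + 69% = 100%.
Chain via Stonebridge Partners LP → Northgate Trust (R1): 16% × 54% × 13% = 1.1232% of Quarry Ventures LLC.
Chain via Clearview Services GmbH → Summit Logistics SA (R1): 53% × 56% × 42% = 12.4656% of Quarry Ventures LLC.
Chain via Brightpath Pharma AG → Oakhollow Energy Co. (R1): 100% × 59% × 33% = 19.47% of Quarry Ventures LLC.
Aggregating (R3): 1.1232% + 12.4656% + 19.47% = 33.0588%.
33.0588% falls short of the 80% threshold by 46.9412 percentage points.

46.9412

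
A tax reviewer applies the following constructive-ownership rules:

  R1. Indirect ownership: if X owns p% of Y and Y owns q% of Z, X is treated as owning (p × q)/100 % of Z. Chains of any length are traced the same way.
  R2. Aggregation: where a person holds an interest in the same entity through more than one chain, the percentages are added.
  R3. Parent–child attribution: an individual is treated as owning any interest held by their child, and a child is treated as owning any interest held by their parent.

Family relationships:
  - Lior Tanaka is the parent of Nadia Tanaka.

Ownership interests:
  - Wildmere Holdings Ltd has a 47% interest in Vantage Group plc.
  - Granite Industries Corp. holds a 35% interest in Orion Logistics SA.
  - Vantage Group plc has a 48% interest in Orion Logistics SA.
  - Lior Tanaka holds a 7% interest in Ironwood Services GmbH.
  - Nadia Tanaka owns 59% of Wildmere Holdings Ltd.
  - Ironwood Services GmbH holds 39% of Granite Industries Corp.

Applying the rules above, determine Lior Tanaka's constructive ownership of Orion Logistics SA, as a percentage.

14.2659%

By parent–child attribution (R3), Lior Tanaka is treated as owning Nadia Tanaka's 59% interest in Wildmere Holdings Ltd.
Chain via Ironwood Services GmbH → Granite Industries Corp. (R1): 7% × 39% × 35% = 0.9555% of Orion Logistics SA.
Chain via Wildmere Holdings Ltd → Vantage Group plc (R1): 59% × 47% × 48% = 13.3104% of Orion Logistics SA.
Aggregating (R2): 0.9555% + 13.3104% = 14.2659%.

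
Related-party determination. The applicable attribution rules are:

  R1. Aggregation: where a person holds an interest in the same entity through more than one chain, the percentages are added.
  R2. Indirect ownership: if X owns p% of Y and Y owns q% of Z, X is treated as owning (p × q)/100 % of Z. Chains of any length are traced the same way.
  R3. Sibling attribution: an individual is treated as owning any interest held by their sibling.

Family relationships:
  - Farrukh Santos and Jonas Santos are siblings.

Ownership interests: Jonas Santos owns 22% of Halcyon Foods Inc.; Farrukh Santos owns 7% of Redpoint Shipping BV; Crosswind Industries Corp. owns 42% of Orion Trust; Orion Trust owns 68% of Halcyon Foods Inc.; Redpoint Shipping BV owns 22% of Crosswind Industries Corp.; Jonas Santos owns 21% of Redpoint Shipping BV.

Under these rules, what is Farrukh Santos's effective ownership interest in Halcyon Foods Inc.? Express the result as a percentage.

By sibling attribution (R3), Farrukh Santos is treated as also owning Jonas Santos's interest in Redpoint Shipping BV, giving 7% + 21% = 28%.
By sibling attribution (R3), Farrukh Santos is treated as owning Jonas Santos's 22% interest in Halcyon Foods Inc.
Chain via Redpoint Shipping BV → Crosswind Industries Corp. → Orion Trust (R2): 28% × 22% × 42% × 68% = 1.759296% of Halcyon Foods Inc.
Direct interest in Halcyon Foods Inc: 22%.
Aggregating (R1): 1.759296% + 22% = 23.759296%.

23.759296%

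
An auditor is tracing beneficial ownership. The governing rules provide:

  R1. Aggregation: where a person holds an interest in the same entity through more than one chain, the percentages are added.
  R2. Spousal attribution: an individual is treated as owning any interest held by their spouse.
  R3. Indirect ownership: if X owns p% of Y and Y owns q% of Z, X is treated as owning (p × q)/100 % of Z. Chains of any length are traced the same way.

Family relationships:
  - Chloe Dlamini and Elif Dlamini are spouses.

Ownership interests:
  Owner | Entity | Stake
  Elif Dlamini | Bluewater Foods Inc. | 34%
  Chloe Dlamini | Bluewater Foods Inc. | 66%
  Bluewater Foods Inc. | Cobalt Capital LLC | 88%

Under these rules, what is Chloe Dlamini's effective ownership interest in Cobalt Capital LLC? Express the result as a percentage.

88%

By spousal attribution (R2), Chloe Dlamini is treated as also owning Elif Dlamini's interest in Bluewater Foods Inc, giving 66% + 34% = 100%.
Chain via Bluewater Foods Inc. (R3): 100% × 88% = 88% of Cobalt Capital LLC.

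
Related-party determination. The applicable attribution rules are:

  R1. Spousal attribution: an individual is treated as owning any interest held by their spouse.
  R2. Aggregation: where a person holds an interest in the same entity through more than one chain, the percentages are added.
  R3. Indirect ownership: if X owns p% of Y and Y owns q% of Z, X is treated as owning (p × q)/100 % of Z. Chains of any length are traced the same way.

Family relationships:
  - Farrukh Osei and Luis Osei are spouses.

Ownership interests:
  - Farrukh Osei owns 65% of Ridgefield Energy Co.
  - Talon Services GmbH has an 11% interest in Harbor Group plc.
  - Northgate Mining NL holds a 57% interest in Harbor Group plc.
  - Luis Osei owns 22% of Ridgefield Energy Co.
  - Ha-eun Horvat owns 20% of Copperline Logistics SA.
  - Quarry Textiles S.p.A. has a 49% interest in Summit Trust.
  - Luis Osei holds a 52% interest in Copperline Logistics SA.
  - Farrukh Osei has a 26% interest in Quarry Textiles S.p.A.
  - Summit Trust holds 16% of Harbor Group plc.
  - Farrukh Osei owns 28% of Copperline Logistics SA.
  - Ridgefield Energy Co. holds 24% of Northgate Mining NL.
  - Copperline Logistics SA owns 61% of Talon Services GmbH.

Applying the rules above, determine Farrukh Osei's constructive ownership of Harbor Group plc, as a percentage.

By spousal attribution (R1), Farrukh Osei is treated as also owning Luis Osei's interest in Copperline Logistics SA, giving 28% + 52% = 80%.
By spousal attribution (R1), Farrukh Osei is treated as also owning Luis Osei's interest in Ridgefield Energy Co, giving 65% + 22% = 87%.
Chain via Copperline Logistics SA → Talon Services GmbH (R3): 80% × 61% × 11% = 5.368% of Harbor Group plc.
Chain via Ridgefield Energy Co. → Northgate Mining NL (R3): 87% × 24% × 57% = 11.9016% of Harbor Group plc.
Chain via Quarry Textiles S.p.A. → Summit Trust (R3): 26% × 49% × 16% = 2.0384% of Harbor Group plc.
Aggregating (R2): 5.368% + 11.9016% + 2.0384% = 19.308%.

19.308%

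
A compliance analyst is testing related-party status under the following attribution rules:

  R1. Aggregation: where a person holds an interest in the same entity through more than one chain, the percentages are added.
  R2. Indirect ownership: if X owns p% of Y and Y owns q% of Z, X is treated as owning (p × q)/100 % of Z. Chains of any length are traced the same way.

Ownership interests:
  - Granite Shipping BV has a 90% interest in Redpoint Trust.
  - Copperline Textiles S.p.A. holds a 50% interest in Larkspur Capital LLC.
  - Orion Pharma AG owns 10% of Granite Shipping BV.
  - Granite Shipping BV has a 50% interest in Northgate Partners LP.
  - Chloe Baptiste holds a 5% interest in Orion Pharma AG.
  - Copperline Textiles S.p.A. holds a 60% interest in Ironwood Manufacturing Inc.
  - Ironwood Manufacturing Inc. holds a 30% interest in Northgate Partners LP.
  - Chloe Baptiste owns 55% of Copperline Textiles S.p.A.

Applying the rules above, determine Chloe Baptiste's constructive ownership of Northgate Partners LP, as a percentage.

10.15%

Chain via Orion Pharma AG → Granite Shipping BV (R2): 5% × 10% × 50% = 0.25% of Northgate Partners LP.
Chain via Copperline Textiles S.p.A. → Ironwood Manufacturing Inc. (R2): 55% × 60% × 30% = 9.9% of Northgate Partners LP.
Aggregating (R1): 0.25% + 9.9% = 10.15%.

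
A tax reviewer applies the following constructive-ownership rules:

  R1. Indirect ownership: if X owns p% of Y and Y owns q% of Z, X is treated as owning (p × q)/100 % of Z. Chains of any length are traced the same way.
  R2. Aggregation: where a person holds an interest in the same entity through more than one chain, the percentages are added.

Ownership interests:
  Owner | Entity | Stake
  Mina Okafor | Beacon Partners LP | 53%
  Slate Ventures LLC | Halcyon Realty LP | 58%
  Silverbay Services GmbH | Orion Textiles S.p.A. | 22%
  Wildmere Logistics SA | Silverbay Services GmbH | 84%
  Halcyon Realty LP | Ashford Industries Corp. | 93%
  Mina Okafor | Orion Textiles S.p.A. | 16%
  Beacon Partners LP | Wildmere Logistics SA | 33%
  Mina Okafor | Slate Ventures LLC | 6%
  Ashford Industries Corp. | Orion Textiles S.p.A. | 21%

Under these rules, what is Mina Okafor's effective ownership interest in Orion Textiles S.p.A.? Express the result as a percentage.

Chain via Beacon Partners LP → Wildmere Logistics SA → Silverbay Services GmbH (R1): 53% × 33% × 84% × 22% = 3.232152% of Orion Textiles S.p.A.
Chain via Slate Ventures LLC → Halcyon Realty LP → Ashford Industries Corp. (R1): 6% × 58% × 93% × 21% = 0.679644% of Orion Textiles S.p.A.
Direct interest in Orion Textiles S.p.A: 16%.
Aggregating (R2): 3.232152% + 0.679644% + 16% = 19.911796%.

19.911796%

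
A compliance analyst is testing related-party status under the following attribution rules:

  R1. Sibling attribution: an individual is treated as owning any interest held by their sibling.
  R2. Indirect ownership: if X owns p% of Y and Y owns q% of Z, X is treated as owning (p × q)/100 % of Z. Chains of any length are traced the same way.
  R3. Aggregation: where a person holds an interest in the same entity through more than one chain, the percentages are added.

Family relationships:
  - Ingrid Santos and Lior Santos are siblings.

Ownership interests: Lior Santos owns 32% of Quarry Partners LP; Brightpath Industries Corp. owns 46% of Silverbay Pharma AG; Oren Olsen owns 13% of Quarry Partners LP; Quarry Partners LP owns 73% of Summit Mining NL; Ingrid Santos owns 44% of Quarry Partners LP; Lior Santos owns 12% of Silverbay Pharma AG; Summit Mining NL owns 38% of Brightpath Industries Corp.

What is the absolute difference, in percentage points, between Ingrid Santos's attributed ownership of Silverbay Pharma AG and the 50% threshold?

28.302096

By sibling attribution (R1), Ingrid Santos is treated as also owning Lior Santos's interest in Quarry Partners LP, giving 44% + 32% = 76%.
By sibling attribution (R1), Ingrid Santos is treated as owning Lior Santos's 12% interest in Silverbay Pharma AG.
Chain via Quarry Partners LP → Summit Mining NL → Brightpath Industries Corp. (R2): 76% × 73% × 38% × 46% = 9.697904% of Silverbay Pharma AG.
Direct interest in Silverbay Pharma AG: 12%.
Aggregating (R3): 9.697904% + 12% = 21.697904%.
21.697904% falls short of the 50% threshold by 28.302096 percentage points.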